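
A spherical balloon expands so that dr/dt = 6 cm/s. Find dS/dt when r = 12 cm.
576π cm²/s

S = 4πr²
dS/dt = dS/dr · dr/dt = 8πr · 6
At r = 12: dS/dt = 576π cm²/s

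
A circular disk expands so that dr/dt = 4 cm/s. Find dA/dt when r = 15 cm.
120π cm²/s

A = πr²
dA/dt = 2πr · dr/dt = 2π(15)(4) = 120π cm²/s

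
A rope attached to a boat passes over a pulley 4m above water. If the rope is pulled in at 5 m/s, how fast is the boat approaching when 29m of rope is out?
29√33/33 ≈ 5.048 m/s

rope² = x² + 4²
x = √(29² - 4²) = 5√33
dx/dt = (rope/x) · d(rope)/dt = (29/(5√33)) · (-5) = -29√33/33 m/s
The boat approaches at 29√33/33 ≈ 5.048 m/s.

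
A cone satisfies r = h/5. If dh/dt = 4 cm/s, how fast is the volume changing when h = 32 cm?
4096π/25 cm³/s

V = (1/3)π(h/5)²h = πh³/75
dV/dt = πh²/25 · 4
At h = 32: dV/dt = 4096π/25 cm³/s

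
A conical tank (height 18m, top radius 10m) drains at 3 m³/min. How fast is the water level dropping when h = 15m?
27/(625π) ≈ 0.01375 m/min

r/h = 10/18, so r = (5/9)h
V = (1/3)πr²h = (1/3)π((5/9)h)²h = (25/243)πh³
dV/dh = (25/81)πh²
dh/dt = (dV/dt)/(dV/dh) = -3/((25/81)π·15²) = -27/(625π) m/min
The level is dropping at 27/(625π) ≈ 0.01375 m/min.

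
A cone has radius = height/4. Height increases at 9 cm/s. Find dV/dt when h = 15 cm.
2025π/16 cm³/s

V = (1/3)π(h/4)²h = πh³/48
dV/dt = πh²/16 · 9
At h = 15: dV/dt = 2025π/16 cm³/s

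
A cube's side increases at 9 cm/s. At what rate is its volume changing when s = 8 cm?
1728 cm³/s

V = s³
dV/dt = 3s² · ds/dt = 3·8²·9 = 1728 cm³/s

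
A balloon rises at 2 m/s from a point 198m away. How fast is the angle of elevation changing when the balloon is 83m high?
0.008591 rad/s

tan(θ) = y/198
sec²(θ) · dθ/dt = (1/198) · dy/dt
dθ/dt = cos²(θ)/198 · 2 = 198/(198² + 83²) · 2
dθ/dt = 0.008591 rad/s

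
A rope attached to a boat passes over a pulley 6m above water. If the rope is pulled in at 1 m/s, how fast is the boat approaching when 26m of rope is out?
13√10/40 ≈ 1.028 m/s

rope² = x² + 6²
x = √(26² - 6²) = 8√10
dx/dt = (rope/x) · d(rope)/dt = (26/(8√10)) · (-1) = -13√10/40 m/s
The boat approaches at 13√10/40 ≈ 1.028 m/s.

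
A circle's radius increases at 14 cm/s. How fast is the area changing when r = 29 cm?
812π cm²/s

A = πr²
dA/dt = 2πr · dr/dt = 2π(29)(14) = 812π cm²/s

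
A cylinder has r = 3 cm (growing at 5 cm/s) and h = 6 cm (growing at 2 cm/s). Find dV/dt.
198π cm³/s

V = πr²h
dV/dt = 2πrh·dr/dt + πr²·dh/dt
= 2π(3)(6)(5) + π(3)²(2)
= 198π cm³/s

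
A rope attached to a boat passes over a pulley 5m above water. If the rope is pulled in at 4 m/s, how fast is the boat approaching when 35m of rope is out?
7√3/3 ≈ 4.041 m/s

rope² = x² + 5²
x = √(35² - 5²) = 20√3
dx/dt = (rope/x) · d(rope)/dt = (35/(20√3)) · (-4) = -7√3/3 m/s
The boat approaches at 7√3/3 ≈ 4.041 m/s.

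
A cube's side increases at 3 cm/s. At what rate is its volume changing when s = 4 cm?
144 cm³/s

V = s³
dV/dt = 3s² · ds/dt = 3·4²·3 = 144 cm³/s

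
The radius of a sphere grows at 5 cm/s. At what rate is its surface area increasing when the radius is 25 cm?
1000π cm²/s

S = 4πr²
dS/dt = dS/dr · dr/dt = 8πr · 5
At r = 25: dS/dt = 1000π cm²/s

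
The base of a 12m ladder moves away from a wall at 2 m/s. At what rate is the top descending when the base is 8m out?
4√5/5 ≈ 1.789 m/s

x² + y² = 12²
2x·dx/dt + 2y·dy/dt = 0
dy/dt = -x/y · dx/dt = -8/(4√5) · 2 = -4√5/5 m/s
The top is descending at 4√5/5 ≈ 1.789 m/s.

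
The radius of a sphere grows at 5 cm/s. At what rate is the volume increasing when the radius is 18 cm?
6480π cm³/s

V = (4/3)πr³
dV/dt = dV/dr · dr/dt = 4πr² · 5
At r = 18: dV/dt = 6480π cm³/s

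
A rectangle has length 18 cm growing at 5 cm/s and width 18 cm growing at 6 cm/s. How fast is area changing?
198 cm²/s

A = lw
dA/dt = w·dl/dt + l·dw/dt = 18·5 + 18·6 = 198 cm²/s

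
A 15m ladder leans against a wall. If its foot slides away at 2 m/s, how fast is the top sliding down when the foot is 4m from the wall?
8√209/209 ≈ 0.5534 m/s

x² + y² = 15²
2x·dx/dt + 2y·dy/dt = 0
dy/dt = -x/y · dx/dt = -4/√209 · 2 = -8√209/209 m/s
The top is descending at 8√209/209 ≈ 0.5534 m/s.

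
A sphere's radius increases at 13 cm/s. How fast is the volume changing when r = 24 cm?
29952π cm³/s

V = (4/3)πr³
dV/dt = dV/dr · dr/dt = 4πr² · 13
At r = 24: dV/dt = 29952π cm³/s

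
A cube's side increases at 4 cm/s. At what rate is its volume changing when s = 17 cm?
3468 cm³/s

V = s³
dV/dt = 3s² · ds/dt = 3·17²·4 = 3468 cm³/s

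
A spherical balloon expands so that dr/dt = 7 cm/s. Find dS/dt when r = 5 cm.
280π cm²/s

S = 4πr²
dS/dt = dS/dr · dr/dt = 8πr · 7
At r = 5: dS/dt = 280π cm²/s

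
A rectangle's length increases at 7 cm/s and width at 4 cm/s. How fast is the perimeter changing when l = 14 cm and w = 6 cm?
22 cm/s

P = 2(l + w)
dP/dt = 2(dl/dt + dw/dt) = 2(7 + 4) = 22 cm/s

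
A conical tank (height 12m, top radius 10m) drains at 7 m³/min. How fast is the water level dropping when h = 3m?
28/(25π) ≈ 0.3565 m/min

r/h = 10/12, so r = (5/6)h
V = (1/3)πr²h = (1/3)π((5/6)h)²h = (25/108)πh³
dV/dh = (25/36)πh²
dh/dt = (dV/dt)/(dV/dh) = -7/((25/36)π·3²) = -28/(25π) m/min
The level is dropping at 28/(25π) ≈ 0.3565 m/min.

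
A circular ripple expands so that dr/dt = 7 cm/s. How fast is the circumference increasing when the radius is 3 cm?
14π cm/s

C = 2πr
dC/dt = 2π · dr/dt = 2π · 7 = 14π cm/s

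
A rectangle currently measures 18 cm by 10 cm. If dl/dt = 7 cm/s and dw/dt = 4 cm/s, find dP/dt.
22 cm/s

P = 2(l + w)
dP/dt = 2(dl/dt + dw/dt) = 2(7 + 4) = 22 cm/s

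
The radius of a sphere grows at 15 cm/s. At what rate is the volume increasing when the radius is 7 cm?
2940π cm³/s

V = (4/3)πr³
dV/dt = dV/dr · dr/dt = 4πr² · 15
At r = 7: dV/dt = 2940π cm³/s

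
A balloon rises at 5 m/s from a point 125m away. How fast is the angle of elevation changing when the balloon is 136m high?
0.018317 rad/s

tan(θ) = y/125
sec²(θ) · dθ/dt = (1/125) · dy/dt
dθ/dt = cos²(θ)/125 · 5 = 125/(125² + 136²) · 5
dθ/dt = 0.018317 rad/s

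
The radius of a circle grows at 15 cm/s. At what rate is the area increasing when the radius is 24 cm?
720π cm²/s

A = πr²
dA/dt = 2πr · dr/dt = 2π(24)(15) = 720π cm²/s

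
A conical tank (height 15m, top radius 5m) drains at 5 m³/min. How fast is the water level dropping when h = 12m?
5/(16π) ≈ 0.09947 m/min

r/h = 5/15, so r = (1/3)h
V = (1/3)πr²h = (1/3)π((1/3)h)²h = (1/27)πh³
dV/dh = (1/9)πh²
dh/dt = (dV/dt)/(dV/dh) = -5/((1/9)π·12²) = -5/(16π) m/min
The level is dropping at 5/(16π) ≈ 0.09947 m/min.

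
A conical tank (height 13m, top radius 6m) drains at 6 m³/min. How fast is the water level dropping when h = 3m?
169/(54π) ≈ 0.9962 m/min

r/h = 6/13, so r = (6/13)h
V = (1/3)πr²h = (1/3)π((6/13)h)²h = (12/169)πh³
dV/dh = (36/169)πh²
dh/dt = (dV/dt)/(dV/dh) = -6/((36/169)π·3²) = -169/(54π) m/min
The level is dropping at 169/(54π) ≈ 0.9962 m/min.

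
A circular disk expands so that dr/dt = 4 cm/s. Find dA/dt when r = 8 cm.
64π cm²/s

A = πr²
dA/dt = 2πr · dr/dt = 2π(8)(4) = 64π cm²/s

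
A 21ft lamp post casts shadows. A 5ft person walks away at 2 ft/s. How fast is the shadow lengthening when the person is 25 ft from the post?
5/8 ft/s

By similar triangles: 21/(x+s) = 5/s
Solving: s = 5x/16
ds/dt = 5/16 · dx/dt = 5/16 · 2 = 5/8 ft/s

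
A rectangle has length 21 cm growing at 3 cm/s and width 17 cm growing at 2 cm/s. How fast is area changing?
93 cm²/s

A = lw
dA/dt = w·dl/dt + l·dw/dt = 17·3 + 21·2 = 93 cm²/s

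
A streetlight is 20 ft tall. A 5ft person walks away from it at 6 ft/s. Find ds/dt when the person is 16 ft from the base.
2 ft/s

By similar triangles: 20/(x+s) = 5/s
Solving: s = 5x/15
ds/dt = 5/15 · dx/dt = 1/3 · 6 = 2 ft/s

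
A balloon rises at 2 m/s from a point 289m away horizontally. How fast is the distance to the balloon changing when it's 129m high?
129√100162/50081 ≈ 0.8152 m/s

z² = 289² + y²
z = √(289² + 129²) = √100162
dz/dt = y/z · dy/dt = 129/√100162 · 2 = 129√100162/50081 ≈ 0.8152 m/s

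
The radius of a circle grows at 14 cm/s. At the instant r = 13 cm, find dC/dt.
28π cm/s

C = 2πr
dC/dt = 2π · dr/dt = 2π · 14 = 28π cm/s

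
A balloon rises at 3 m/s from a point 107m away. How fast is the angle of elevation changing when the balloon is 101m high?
0.014827 rad/s

tan(θ) = y/107
sec²(θ) · dθ/dt = (1/107) · dy/dt
dθ/dt = cos²(θ)/107 · 3 = 107/(107² + 101²) · 3
dθ/dt = 0.014827 rad/s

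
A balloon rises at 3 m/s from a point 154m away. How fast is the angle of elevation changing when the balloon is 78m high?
0.015503 rad/s

tan(θ) = y/154
sec²(θ) · dθ/dt = (1/154) · dy/dt
dθ/dt = cos²(θ)/154 · 3 = 154/(154² + 78²) · 3
dθ/dt = 0.015503 rad/s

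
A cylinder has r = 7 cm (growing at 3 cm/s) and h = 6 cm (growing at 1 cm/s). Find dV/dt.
301π cm³/s

V = πr²h
dV/dt = 2πrh·dr/dt + πr²·dh/dt
= 2π(7)(6)(3) + π(7)²(1)
= 301π cm³/s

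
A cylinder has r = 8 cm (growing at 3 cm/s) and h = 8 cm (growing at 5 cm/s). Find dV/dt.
704π cm³/s

V = πr²h
dV/dt = 2πrh·dr/dt + πr²·dh/dt
= 2π(8)(8)(3) + π(8)²(5)
= 704π cm³/s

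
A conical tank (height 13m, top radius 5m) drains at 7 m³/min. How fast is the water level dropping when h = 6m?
1183/(900π) ≈ 0.4184 m/min

r/h = 5/13, so r = (5/13)h
V = (1/3)πr²h = (1/3)π((5/13)h)²h = (25/507)πh³
dV/dh = (25/169)πh²
dh/dt = (dV/dt)/(dV/dh) = -7/((25/169)π·6²) = -1183/(900π) m/min
The level is dropping at 1183/(900π) ≈ 0.4184 m/min.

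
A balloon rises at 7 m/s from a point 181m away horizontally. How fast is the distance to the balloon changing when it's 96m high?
672√41977/41977 ≈ 3.28 m/s

z² = 181² + y²
z = √(181² + 96²) = √41977
dz/dt = y/z · dy/dt = 96/√41977 · 7 = 672√41977/41977 ≈ 3.28 m/s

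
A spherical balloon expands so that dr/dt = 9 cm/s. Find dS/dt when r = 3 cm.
216π cm²/s

S = 4πr²
dS/dt = dS/dr · dr/dt = 8πr · 9
At r = 3: dS/dt = 216π cm²/s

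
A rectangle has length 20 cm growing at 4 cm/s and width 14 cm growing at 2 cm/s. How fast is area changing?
96 cm²/s

A = lw
dA/dt = w·dl/dt + l·dw/dt = 14·4 + 20·2 = 96 cm²/s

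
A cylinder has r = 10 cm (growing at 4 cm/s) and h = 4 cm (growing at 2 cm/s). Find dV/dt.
520π cm³/s

V = πr²h
dV/dt = 2πrh·dr/dt + πr²·dh/dt
= 2π(10)(4)(4) + π(10)²(2)
= 520π cm³/s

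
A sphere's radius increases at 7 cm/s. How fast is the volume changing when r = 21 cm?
12348π cm³/s

V = (4/3)πr³
dV/dt = dV/dr · dr/dt = 4πr² · 7
At r = 21: dV/dt = 12348π cm³/s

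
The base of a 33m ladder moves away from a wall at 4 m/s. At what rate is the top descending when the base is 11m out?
√2 ≈ 1.414 m/s

x² + y² = 33²
2x·dx/dt + 2y·dy/dt = 0
dy/dt = -x/y · dx/dt = -11/(22√2) · 4 = -√2 m/s
The top is descending at √2 ≈ 1.414 m/s.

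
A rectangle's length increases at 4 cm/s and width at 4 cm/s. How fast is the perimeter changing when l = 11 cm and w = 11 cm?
16 cm/s

P = 2(l + w)
dP/dt = 2(dl/dt + dw/dt) = 2(4 + 4) = 16 cm/s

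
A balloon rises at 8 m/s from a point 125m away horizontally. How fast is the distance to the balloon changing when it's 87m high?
348√23194/11597 ≈ 4.57 m/s

z² = 125² + y²
z = √(125² + 87²) = √23194
dz/dt = y/z · dy/dt = 87/√23194 · 8 = 348√23194/11597 ≈ 4.57 m/s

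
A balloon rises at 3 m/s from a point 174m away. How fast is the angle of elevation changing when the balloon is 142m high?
0.010349 rad/s

tan(θ) = y/174
sec²(θ) · dθ/dt = (1/174) · dy/dt
dθ/dt = cos²(θ)/174 · 3 = 174/(174² + 142²) · 3
dθ/dt = 0.010349 rad/s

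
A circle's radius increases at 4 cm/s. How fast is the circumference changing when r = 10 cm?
8π cm/s

C = 2πr
dC/dt = 2π · dr/dt = 2π · 4 = 8π cm/s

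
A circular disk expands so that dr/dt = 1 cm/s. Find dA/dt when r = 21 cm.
42π cm²/s

A = πr²
dA/dt = 2πr · dr/dt = 2π(21)(1) = 42π cm²/s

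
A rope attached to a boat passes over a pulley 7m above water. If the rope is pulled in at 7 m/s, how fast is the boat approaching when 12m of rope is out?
84√95/95 ≈ 8.618 m/s

rope² = x² + 7²
x = √(12² - 7²) = √95
dx/dt = (rope/x) · d(rope)/dt = (12/√95) · (-7) = -84√95/95 m/s
The boat approaches at 84√95/95 ≈ 8.618 m/s.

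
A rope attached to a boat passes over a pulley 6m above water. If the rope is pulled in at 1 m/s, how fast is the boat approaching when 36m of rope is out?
6√35/35 ≈ 1.014 m/s

rope² = x² + 6²
x = √(36² - 6²) = 6√35
dx/dt = (rope/x) · d(rope)/dt = (36/(6√35)) · (-1) = -6√35/35 m/s
The boat approaches at 6√35/35 ≈ 1.014 m/s.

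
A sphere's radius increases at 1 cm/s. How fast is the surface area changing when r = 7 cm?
56π cm²/s

S = 4πr²
dS/dt = dS/dr · dr/dt = 8πr · 1
At r = 7: dS/dt = 56π cm²/s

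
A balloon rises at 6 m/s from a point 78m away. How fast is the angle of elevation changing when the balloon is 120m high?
0.022847 rad/s

tan(θ) = y/78
sec²(θ) · dθ/dt = (1/78) · dy/dt
dθ/dt = cos²(θ)/78 · 6 = 78/(78² + 120²) · 6
dθ/dt = 0.022847 rad/s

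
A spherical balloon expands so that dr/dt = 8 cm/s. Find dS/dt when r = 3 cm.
192π cm²/s

S = 4πr²
dS/dt = dS/dr · dr/dt = 8πr · 8
At r = 3: dS/dt = 192π cm²/s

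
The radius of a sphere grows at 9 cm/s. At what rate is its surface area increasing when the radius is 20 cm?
1440π cm²/s

S = 4πr²
dS/dt = dS/dr · dr/dt = 8πr · 9
At r = 20: dS/dt = 1440π cm²/s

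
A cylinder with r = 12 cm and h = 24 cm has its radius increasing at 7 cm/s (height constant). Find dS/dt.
672π cm²/s

S = 2πrh + 2πr² (lateral + bases)
dS/dt = (2πh + 4πr)·dr/dt = (2π·24 + 4π·12)·7
= 672π cm²/s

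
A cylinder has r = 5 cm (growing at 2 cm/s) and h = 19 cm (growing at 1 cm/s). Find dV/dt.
405π cm³/s

V = πr²h
dV/dt = 2πrh·dr/dt + πr²·dh/dt
= 2π(5)(19)(2) + π(5)²(1)
= 405π cm³/s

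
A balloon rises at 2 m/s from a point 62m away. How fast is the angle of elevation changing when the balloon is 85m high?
0.011202 rad/s

tan(θ) = y/62
sec²(θ) · dθ/dt = (1/62) · dy/dt
dθ/dt = cos²(θ)/62 · 2 = 62/(62² + 85²) · 2
dθ/dt = 0.011202 rad/s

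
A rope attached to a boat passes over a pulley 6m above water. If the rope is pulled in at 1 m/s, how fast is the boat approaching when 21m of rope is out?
7√5/15 ≈ 1.043 m/s

rope² = x² + 6²
x = √(21² - 6²) = 9√5
dx/dt = (rope/x) · d(rope)/dt = (21/(9√5)) · (-1) = -7√5/15 m/s
The boat approaches at 7√5/15 ≈ 1.043 m/s.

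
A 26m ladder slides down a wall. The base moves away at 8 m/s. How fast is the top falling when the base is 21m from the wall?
168√235/235 ≈ 10.96 m/s

x² + y² = 26²
2x·dx/dt + 2y·dy/dt = 0
dy/dt = -x/y · dx/dt = -21/√235 · 8 = -168√235/235 m/s
The top is descending at 168√235/235 ≈ 10.96 m/s.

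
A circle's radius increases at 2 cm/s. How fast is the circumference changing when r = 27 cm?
4π cm/s

C = 2πr
dC/dt = 2π · dr/dt = 2π · 2 = 4π cm/s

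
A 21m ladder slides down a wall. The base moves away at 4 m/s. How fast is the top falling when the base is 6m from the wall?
8√5/15 ≈ 1.193 m/s

x² + y² = 21²
2x·dx/dt + 2y·dy/dt = 0
dy/dt = -x/y · dx/dt = -6/(9√5) · 4 = -8√5/15 m/s
The top is descending at 8√5/15 ≈ 1.193 m/s.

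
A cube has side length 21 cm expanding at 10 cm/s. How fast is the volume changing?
13230 cm³/s

V = s³
dV/dt = 3s² · ds/dt = 3·21²·10 = 13230 cm³/s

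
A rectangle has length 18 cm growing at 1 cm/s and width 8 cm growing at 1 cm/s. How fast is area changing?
26 cm²/s

A = lw
dA/dt = w·dl/dt + l·dw/dt = 8·1 + 18·1 = 26 cm²/s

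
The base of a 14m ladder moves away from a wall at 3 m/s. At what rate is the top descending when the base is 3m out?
9√187/187 ≈ 0.6581 m/s

x² + y² = 14²
2x·dx/dt + 2y·dy/dt = 0
dy/dt = -x/y · dx/dt = -3/√187 · 3 = -9√187/187 m/s
The top is descending at 9√187/187 ≈ 0.6581 m/s.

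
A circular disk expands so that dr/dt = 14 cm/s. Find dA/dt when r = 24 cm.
672π cm²/s

A = πr²
dA/dt = 2πr · dr/dt = 2π(24)(14) = 672π cm²/s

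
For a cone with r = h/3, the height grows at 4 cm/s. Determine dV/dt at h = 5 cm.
100π/9 cm³/s

V = (1/3)π(h/3)²h = πh³/27
dV/dt = πh²/9 · 4
At h = 5: dV/dt = 100π/9 cm³/s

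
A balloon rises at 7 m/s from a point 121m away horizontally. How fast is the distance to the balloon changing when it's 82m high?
574√21365/21365 ≈ 3.927 m/s

z² = 121² + y²
z = √(121² + 82²) = √21365
dz/dt = y/z · dy/dt = 82/√21365 · 7 = 574√21365/21365 ≈ 3.927 m/s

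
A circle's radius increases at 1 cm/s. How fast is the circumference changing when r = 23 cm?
2π cm/s

C = 2πr
dC/dt = 2π · dr/dt = 2π · 1 = 2π cm/s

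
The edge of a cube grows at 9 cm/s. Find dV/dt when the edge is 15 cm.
6075 cm³/s

V = s³
dV/dt = 3s² · ds/dt = 3·15²·9 = 6075 cm³/s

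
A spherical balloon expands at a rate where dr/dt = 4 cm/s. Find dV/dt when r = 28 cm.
12544π cm³/s

V = (4/3)πr³
dV/dt = dV/dr · dr/dt = 4πr² · 4
At r = 28: dV/dt = 12544π cm³/s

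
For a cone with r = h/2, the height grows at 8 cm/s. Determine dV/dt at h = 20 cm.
800π cm³/s

V = (1/3)π(h/2)²h = πh³/12
dV/dt = πh²/4 · 8
At h = 20: dV/dt = 800π cm³/s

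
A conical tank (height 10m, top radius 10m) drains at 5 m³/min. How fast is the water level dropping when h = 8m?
5/(64π) ≈ 0.02487 m/min

r/h = 10/10, so r = h
V = (1/3)πr²h = (1/3)π(h)²h = (1/3)πh³
dV/dh = πh²
dh/dt = (dV/dt)/(dV/dh) = -5/(π·8²) = -5/(64π) m/min
The level is dropping at 5/(64π) ≈ 0.02487 m/min.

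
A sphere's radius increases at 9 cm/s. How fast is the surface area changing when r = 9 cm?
648π cm²/s

S = 4πr²
dS/dt = dS/dr · dr/dt = 8πr · 9
At r = 9: dS/dt = 648π cm²/s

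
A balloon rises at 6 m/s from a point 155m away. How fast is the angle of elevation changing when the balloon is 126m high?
0.023308 rad/s

tan(θ) = y/155
sec²(θ) · dθ/dt = (1/155) · dy/dt
dθ/dt = cos²(θ)/155 · 6 = 155/(155² + 126²) · 6
dθ/dt = 0.023308 rad/s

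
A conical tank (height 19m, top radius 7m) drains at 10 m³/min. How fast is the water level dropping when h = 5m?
722/(245π) ≈ 0.938 m/min

r/h = 7/19, so r = (7/19)h
V = (1/3)πr²h = (1/3)π((7/19)h)²h = (49/1083)πh³
dV/dh = (49/361)πh²
dh/dt = (dV/dt)/(dV/dh) = -10/((49/361)π·5²) = -722/(245π) m/min
The level is dropping at 722/(245π) ≈ 0.938 m/min.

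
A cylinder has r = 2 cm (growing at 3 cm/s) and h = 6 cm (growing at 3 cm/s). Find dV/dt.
84π cm³/s

V = πr²h
dV/dt = 2πrh·dr/dt + πr²·dh/dt
= 2π(2)(6)(3) + π(2)²(3)
= 84π cm³/s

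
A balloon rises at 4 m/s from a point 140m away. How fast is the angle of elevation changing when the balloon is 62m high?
0.023887 rad/s

tan(θ) = y/140
sec²(θ) · dθ/dt = (1/140) · dy/dt
dθ/dt = cos²(θ)/140 · 4 = 140/(140² + 62²) · 4
dθ/dt = 0.023887 rad/s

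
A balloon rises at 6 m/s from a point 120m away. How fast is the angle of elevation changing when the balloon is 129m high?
0.023195 rad/s

tan(θ) = y/120
sec²(θ) · dθ/dt = (1/120) · dy/dt
dθ/dt = cos²(θ)/120 · 6 = 120/(120² + 129²) · 6
dθ/dt = 0.023195 rad/s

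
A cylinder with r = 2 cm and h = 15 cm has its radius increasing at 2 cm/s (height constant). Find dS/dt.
76π cm²/s

S = 2πrh + 2πr² (lateral + bases)
dS/dt = (2πh + 4πr)·dr/dt = (2π·15 + 4π·2)·2
= 76π cm²/s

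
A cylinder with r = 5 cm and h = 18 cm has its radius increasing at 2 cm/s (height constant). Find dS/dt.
112π cm²/s

S = 2πrh + 2πr² (lateral + bases)
dS/dt = (2πh + 4πr)·dr/dt = (2π·18 + 4π·5)·2
= 112π cm²/s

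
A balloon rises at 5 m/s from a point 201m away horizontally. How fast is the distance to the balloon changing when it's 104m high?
520√51217/51217 ≈ 2.298 m/s

z² = 201² + y²
z = √(201² + 104²) = √51217
dz/dt = y/z · dy/dt = 104/√51217 · 5 = 520√51217/51217 ≈ 2.298 m/s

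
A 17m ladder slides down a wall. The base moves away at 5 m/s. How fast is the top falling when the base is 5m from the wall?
25√66/132 ≈ 1.539 m/s

x² + y² = 17²
2x·dx/dt + 2y·dy/dt = 0
dy/dt = -x/y · dx/dt = -5/(2√66) · 5 = -25√66/132 m/s
The top is descending at 25√66/132 ≈ 1.539 m/s.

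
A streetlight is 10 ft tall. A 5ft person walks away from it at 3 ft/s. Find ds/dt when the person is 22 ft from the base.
3 ft/s

By similar triangles: 10/(x+s) = 5/s
Solving: s = 5x/5
ds/dt = 5/5 · dx/dt = 1 · 3 = 3 ft/s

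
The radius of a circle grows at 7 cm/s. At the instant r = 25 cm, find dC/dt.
14π cm/s

C = 2πr
dC/dt = 2π · dr/dt = 2π · 7 = 14π cm/s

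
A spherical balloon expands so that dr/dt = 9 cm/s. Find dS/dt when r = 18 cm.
1296π cm²/s

S = 4πr²
dS/dt = dS/dr · dr/dt = 8πr · 9
At r = 18: dS/dt = 1296π cm²/s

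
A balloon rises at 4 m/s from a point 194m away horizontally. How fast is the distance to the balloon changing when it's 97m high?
4√5/5 ≈ 1.789 m/s

z² = 194² + y²
z = √(194² + 97²) = 97√5
dz/dt = y/z · dy/dt = 97/(97√5) · 4 = 4√5/5 ≈ 1.789 m/s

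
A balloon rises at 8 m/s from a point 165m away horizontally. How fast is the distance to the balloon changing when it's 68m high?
544√31849/31849 ≈ 3.048 m/s

z² = 165² + y²
z = √(165² + 68²) = √31849
dz/dt = y/z · dy/dt = 68/√31849 · 8 = 544√31849/31849 ≈ 3.048 m/s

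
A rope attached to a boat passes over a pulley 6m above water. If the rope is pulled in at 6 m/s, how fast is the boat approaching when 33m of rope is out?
22√13/13 ≈ 6.102 m/s

rope² = x² + 6²
x = √(33² - 6²) = 9√13
dx/dt = (rope/x) · d(rope)/dt = (33/(9√13)) · (-6) = -22√13/13 m/s
The boat approaches at 22√13/13 ≈ 6.102 m/s.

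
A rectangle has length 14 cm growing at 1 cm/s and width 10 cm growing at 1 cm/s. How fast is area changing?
24 cm²/s

A = lw
dA/dt = w·dl/dt + l·dw/dt = 10·1 + 14·1 = 24 cm²/s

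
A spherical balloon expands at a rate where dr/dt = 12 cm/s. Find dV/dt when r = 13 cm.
8112π cm³/s

V = (4/3)πr³
dV/dt = dV/dr · dr/dt = 4πr² · 12
At r = 13: dV/dt = 8112π cm³/s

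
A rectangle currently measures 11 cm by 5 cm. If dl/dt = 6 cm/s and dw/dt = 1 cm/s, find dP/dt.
14 cm/s

P = 2(l + w)
dP/dt = 2(dl/dt + dw/dt) = 2(6 + 1) = 14 cm/s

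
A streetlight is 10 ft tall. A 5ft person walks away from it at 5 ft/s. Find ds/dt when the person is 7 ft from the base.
5 ft/s

By similar triangles: 10/(x+s) = 5/s
Solving: s = 5x/5
ds/dt = 5/5 · dx/dt = 1 · 5 = 5 ft/s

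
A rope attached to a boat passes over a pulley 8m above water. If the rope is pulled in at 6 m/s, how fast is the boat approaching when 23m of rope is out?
46√465/155 ≈ 6.4 m/s

rope² = x² + 8²
x = √(23² - 8²) = √465
dx/dt = (rope/x) · d(rope)/dt = (23/√465) · (-6) = -46√465/155 m/s
The boat approaches at 46√465/155 ≈ 6.4 m/s.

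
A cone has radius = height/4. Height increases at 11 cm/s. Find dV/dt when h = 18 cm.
891π/4 cm³/s

V = (1/3)π(h/4)²h = πh³/48
dV/dt = πh²/16 · 11
At h = 18: dV/dt = 891π/4 cm³/s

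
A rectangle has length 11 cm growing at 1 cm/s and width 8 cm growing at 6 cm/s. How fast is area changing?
74 cm²/s

A = lw
dA/dt = w·dl/dt + l·dw/dt = 8·1 + 11·6 = 74 cm²/s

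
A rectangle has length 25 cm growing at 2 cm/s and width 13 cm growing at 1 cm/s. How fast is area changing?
51 cm²/s

A = lw
dA/dt = w·dl/dt + l·dw/dt = 13·2 + 25·1 = 51 cm²/s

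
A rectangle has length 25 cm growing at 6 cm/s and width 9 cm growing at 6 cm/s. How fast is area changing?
204 cm²/s

A = lw
dA/dt = w·dl/dt + l·dw/dt = 9·6 + 25·6 = 204 cm²/s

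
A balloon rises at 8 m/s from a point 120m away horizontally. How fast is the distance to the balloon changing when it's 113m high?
904√27169/27169 ≈ 5.484 m/s

z² = 120² + y²
z = √(120² + 113²) = √27169
dz/dt = y/z · dy/dt = 113/√27169 · 8 = 904√27169/27169 ≈ 5.484 m/s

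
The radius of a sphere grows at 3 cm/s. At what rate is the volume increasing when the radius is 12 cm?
1728π cm³/s

V = (4/3)πr³
dV/dt = dV/dr · dr/dt = 4πr² · 3
At r = 12: dV/dt = 1728π cm³/s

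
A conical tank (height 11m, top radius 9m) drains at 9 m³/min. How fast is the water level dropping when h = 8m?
121/(576π) ≈ 0.06687 m/min

r/h = 9/11, so r = (9/11)h
V = (1/3)πr²h = (1/3)π((9/11)h)²h = (27/121)πh³
dV/dh = (81/121)πh²
dh/dt = (dV/dt)/(dV/dh) = -9/((81/121)π·8²) = -121/(576π) m/min
The level is dropping at 121/(576π) ≈ 0.06687 m/min.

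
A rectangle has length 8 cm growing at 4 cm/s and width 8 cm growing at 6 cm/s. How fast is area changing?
80 cm²/s

A = lw
dA/dt = w·dl/dt + l·dw/dt = 8·4 + 8·6 = 80 cm²/s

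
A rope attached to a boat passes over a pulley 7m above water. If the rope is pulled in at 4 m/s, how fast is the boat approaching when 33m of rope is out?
33√65/65 ≈ 4.093 m/s

rope² = x² + 7²
x = √(33² - 7²) = 4√65
dx/dt = (rope/x) · d(rope)/dt = (33/(4√65)) · (-4) = -33√65/65 m/s
The boat approaches at 33√65/65 ≈ 4.093 m/s.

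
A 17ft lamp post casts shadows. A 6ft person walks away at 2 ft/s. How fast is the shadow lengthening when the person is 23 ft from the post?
12/11 ft/s

By similar triangles: 17/(x+s) = 6/s
Solving: s = 6x/11
ds/dt = 6/11 · dx/dt = 6/11 · 2 = 12/11 ft/s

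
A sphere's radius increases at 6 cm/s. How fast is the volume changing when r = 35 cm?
29400π cm³/s

V = (4/3)πr³
dV/dt = dV/dr · dr/dt = 4πr² · 6
At r = 35: dV/dt = 29400π cm³/s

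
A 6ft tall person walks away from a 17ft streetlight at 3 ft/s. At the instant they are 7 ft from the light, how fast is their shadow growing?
18/11 ft/s

By similar triangles: 17/(x+s) = 6/s
Solving: s = 6x/11
ds/dt = 6/11 · dx/dt = 6/11 · 3 = 18/11 ft/s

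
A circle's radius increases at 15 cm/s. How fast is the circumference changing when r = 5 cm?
30π cm/s

C = 2πr
dC/dt = 2π · dr/dt = 2π · 15 = 30π cm/s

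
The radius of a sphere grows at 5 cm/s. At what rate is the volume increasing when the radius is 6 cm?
720π cm³/s

V = (4/3)πr³
dV/dt = dV/dr · dr/dt = 4πr² · 5
At r = 6: dV/dt = 720π cm³/s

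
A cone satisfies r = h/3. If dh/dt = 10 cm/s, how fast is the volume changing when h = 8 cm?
640π/9 cm³/s

V = (1/3)π(h/3)²h = πh³/27
dV/dt = πh²/9 · 10
At h = 8: dV/dt = 640π/9 cm³/s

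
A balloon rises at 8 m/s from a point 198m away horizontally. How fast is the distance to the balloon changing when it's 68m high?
272√10957/10957 ≈ 2.599 m/s

z² = 198² + y²
z = √(198² + 68²) = 2√10957
dz/dt = y/z · dy/dt = 68/(2√10957) · 8 = 272√10957/10957 ≈ 2.599 m/s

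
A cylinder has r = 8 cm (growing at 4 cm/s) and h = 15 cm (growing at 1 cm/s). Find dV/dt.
1024π cm³/s

V = πr²h
dV/dt = 2πrh·dr/dt + πr²·dh/dt
= 2π(8)(15)(4) + π(8)²(1)
= 1024π cm³/s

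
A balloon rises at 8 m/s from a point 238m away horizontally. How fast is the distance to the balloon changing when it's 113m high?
904√69413/69413 ≈ 3.431 m/s

z² = 238² + y²
z = √(238² + 113²) = √69413
dz/dt = y/z · dy/dt = 113/√69413 · 8 = 904√69413/69413 ≈ 3.431 m/s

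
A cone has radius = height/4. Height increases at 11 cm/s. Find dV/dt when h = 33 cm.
11979π/16 cm³/s

V = (1/3)π(h/4)²h = πh³/48
dV/dt = πh²/16 · 11
At h = 33: dV/dt = 11979π/16 cm³/s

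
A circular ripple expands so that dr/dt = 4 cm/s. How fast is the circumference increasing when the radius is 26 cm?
8π cm/s

C = 2πr
dC/dt = 2π · dr/dt = 2π · 4 = 8π cm/s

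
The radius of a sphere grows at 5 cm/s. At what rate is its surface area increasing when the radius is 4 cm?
160π cm²/s

S = 4πr²
dS/dt = dS/dr · dr/dt = 8πr · 5
At r = 4: dS/dt = 160π cm²/s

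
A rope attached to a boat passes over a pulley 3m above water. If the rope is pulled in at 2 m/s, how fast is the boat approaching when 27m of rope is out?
9√5/10 ≈ 2.012 m/s

rope² = x² + 3²
x = √(27² - 3²) = 12√5
dx/dt = (rope/x) · d(rope)/dt = (27/(12√5)) · (-2) = -9√5/10 m/s
The boat approaches at 9√5/10 ≈ 2.012 m/s.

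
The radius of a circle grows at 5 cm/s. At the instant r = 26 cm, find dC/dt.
10π cm/s

C = 2πr
dC/dt = 2π · dr/dt = 2π · 5 = 10π cm/s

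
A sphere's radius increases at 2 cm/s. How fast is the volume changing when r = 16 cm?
2048π cm³/s

V = (4/3)πr³
dV/dt = dV/dr · dr/dt = 4πr² · 2
At r = 16: dV/dt = 2048π cm³/s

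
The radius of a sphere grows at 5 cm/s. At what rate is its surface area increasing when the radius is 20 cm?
800π cm²/s

S = 4πr²
dS/dt = dS/dr · dr/dt = 8πr · 5
At r = 20: dS/dt = 800π cm²/s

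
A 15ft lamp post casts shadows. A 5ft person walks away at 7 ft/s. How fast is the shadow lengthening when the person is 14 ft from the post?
7/2 ft/s

By similar triangles: 15/(x+s) = 5/s
Solving: s = 5x/10
ds/dt = 5/10 · dx/dt = 1/2 · 7 = 7/2 ft/s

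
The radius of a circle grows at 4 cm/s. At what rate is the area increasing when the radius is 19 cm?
152π cm²/s

A = πr²
dA/dt = 2πr · dr/dt = 2π(19)(4) = 152π cm²/s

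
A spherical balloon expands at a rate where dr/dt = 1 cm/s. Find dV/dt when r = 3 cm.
36π cm³/s

V = (4/3)πr³
dV/dt = dV/dr · dr/dt = 4πr² · 1
At r = 3: dV/dt = 36π cm³/s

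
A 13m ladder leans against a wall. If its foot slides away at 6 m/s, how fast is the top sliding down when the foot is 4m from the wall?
8√17/17 ≈ 1.94 m/s

x² + y² = 13²
2x·dx/dt + 2y·dy/dt = 0
dy/dt = -x/y · dx/dt = -4/(3√17) · 6 = -8√17/17 m/s
The top is descending at 8√17/17 ≈ 1.94 m/s.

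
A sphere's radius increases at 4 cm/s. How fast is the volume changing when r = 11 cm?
1936π cm³/s

V = (4/3)πr³
dV/dt = dV/dr · dr/dt = 4πr² · 4
At r = 11: dV/dt = 1936π cm³/s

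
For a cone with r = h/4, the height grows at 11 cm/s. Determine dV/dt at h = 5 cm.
275π/16 cm³/s

V = (1/3)π(h/4)²h = πh³/48
dV/dt = πh²/16 · 11
At h = 5: dV/dt = 275π/16 cm³/s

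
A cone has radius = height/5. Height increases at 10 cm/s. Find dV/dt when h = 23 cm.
1058π/5 cm³/s

V = (1/3)π(h/5)²h = πh³/75
dV/dt = πh²/25 · 10
At h = 23: dV/dt = 1058π/5 cm³/s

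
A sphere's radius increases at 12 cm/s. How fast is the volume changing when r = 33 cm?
52272π cm³/s

V = (4/3)πr³
dV/dt = dV/dr · dr/dt = 4πr² · 12
At r = 33: dV/dt = 52272π cm³/s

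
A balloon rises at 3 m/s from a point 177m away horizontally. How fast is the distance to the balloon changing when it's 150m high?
150√5981/5981 ≈ 1.94 m/s

z² = 177² + y²
z = √(177² + 150²) = 3√5981
dz/dt = y/z · dy/dt = 150/(3√5981) · 3 = 150√5981/5981 ≈ 1.94 m/s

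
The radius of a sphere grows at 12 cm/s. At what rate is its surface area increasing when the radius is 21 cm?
2016π cm²/s

S = 4πr²
dS/dt = dS/dr · dr/dt = 8πr · 12
At r = 21: dS/dt = 2016π cm²/s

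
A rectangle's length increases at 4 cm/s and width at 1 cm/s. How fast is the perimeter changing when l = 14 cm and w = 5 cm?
10 cm/s

P = 2(l + w)
dP/dt = 2(dl/dt + dw/dt) = 2(4 + 1) = 10 cm/s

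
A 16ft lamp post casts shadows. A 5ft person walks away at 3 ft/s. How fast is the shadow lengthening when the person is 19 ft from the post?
15/11 ft/s

By similar triangles: 16/(x+s) = 5/s
Solving: s = 5x/11
ds/dt = 5/11 · dx/dt = 5/11 · 3 = 15/11 ft/s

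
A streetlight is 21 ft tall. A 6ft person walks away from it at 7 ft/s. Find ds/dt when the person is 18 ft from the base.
14/5 ft/s

By similar triangles: 21/(x+s) = 6/s
Solving: s = 6x/15
ds/dt = 6/15 · dx/dt = 2/5 · 7 = 14/5 ft/s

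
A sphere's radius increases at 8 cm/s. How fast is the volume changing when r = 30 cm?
28800π cm³/s

V = (4/3)πr³
dV/dt = dV/dr · dr/dt = 4πr² · 8
At r = 30: dV/dt = 28800π cm³/s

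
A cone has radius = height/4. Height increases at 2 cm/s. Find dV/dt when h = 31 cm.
961π/8 cm³/s

V = (1/3)π(h/4)²h = πh³/48
dV/dt = πh²/16 · 2
At h = 31: dV/dt = 961π/8 cm³/s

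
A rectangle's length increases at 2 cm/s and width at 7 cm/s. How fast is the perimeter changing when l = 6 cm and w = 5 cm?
18 cm/s

P = 2(l + w)
dP/dt = 2(dl/dt + dw/dt) = 2(2 + 7) = 18 cm/s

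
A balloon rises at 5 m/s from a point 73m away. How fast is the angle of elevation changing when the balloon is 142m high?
0.014318 rad/s

tan(θ) = y/73
sec²(θ) · dθ/dt = (1/73) · dy/dt
dθ/dt = cos²(θ)/73 · 5 = 73/(73² + 142²) · 5
dθ/dt = 0.014318 rad/s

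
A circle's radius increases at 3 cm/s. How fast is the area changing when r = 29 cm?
174π cm²/s

A = πr²
dA/dt = 2πr · dr/dt = 2π(29)(3) = 174π cm²/s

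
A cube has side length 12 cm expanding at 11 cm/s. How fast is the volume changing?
4752 cm³/s

V = s³
dV/dt = 3s² · ds/dt = 3·12²·11 = 4752 cm³/s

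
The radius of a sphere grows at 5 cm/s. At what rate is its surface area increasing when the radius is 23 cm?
920π cm²/s

S = 4πr²
dS/dt = dS/dr · dr/dt = 8πr · 5
At r = 23: dS/dt = 920π cm²/s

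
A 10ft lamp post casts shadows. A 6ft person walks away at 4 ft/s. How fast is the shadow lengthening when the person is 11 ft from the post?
6 ft/s

By similar triangles: 10/(x+s) = 6/s
Solving: s = 6x/4
ds/dt = 6/4 · dx/dt = 3/2 · 4 = 6 ft/s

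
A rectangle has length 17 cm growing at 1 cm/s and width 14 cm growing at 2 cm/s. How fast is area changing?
48 cm²/s

A = lw
dA/dt = w·dl/dt + l·dw/dt = 14·1 + 17·2 = 48 cm²/s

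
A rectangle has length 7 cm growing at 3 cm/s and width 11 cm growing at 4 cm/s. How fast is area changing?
61 cm²/s

A = lw
dA/dt = w·dl/dt + l·dw/dt = 11·3 + 7·4 = 61 cm²/s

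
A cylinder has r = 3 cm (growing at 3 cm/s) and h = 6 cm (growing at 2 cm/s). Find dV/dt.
126π cm³/s

V = πr²h
dV/dt = 2πrh·dr/dt + πr²·dh/dt
= 2π(3)(6)(3) + π(3)²(2)
= 126π cm³/s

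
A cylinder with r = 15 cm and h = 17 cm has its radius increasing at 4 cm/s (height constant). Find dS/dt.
376π cm²/s

S = 2πrh + 2πr² (lateral + bases)
dS/dt = (2πh + 4πr)·dr/dt = (2π·17 + 4π·15)·4
= 376π cm²/s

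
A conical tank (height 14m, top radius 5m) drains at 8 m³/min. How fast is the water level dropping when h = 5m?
1568/(625π) ≈ 0.7986 m/min

r/h = 5/14, so r = (5/14)h
V = (1/3)πr²h = (1/3)π((5/14)h)²h = (25/588)πh³
dV/dh = (25/196)πh²
dh/dt = (dV/dt)/(dV/dh) = -8/((25/196)π·5²) = -1568/(625π) m/min
The level is dropping at 1568/(625π) ≈ 0.7986 m/min.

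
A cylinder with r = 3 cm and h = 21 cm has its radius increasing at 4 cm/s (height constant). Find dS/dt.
216π cm²/s

S = 2πrh + 2πr² (lateral + bases)
dS/dt = (2πh + 4πr)·dr/dt = (2π·21 + 4π·3)·4
= 216π cm²/s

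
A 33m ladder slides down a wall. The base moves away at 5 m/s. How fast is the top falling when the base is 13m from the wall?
13√230/92 ≈ 2.143 m/s

x² + y² = 33²
2x·dx/dt + 2y·dy/dt = 0
dy/dt = -x/y · dx/dt = -13/(2√230) · 5 = -13√230/92 m/s
The top is descending at 13√230/92 ≈ 2.143 m/s.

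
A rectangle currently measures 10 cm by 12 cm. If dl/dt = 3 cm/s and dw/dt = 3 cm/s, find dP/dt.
12 cm/s

P = 2(l + w)
dP/dt = 2(dl/dt + dw/dt) = 2(3 + 3) = 12 cm/s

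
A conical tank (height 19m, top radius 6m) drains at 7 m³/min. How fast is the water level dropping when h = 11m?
2527/(4356π) ≈ 0.1847 m/min

r/h = 6/19, so r = (6/19)h
V = (1/3)πr²h = (1/3)π((6/19)h)²h = (12/361)πh³
dV/dh = (36/361)πh²
dh/dt = (dV/dt)/(dV/dh) = -7/((36/361)π·11²) = -2527/(4356π) m/min
The level is dropping at 2527/(4356π) ≈ 0.1847 m/min.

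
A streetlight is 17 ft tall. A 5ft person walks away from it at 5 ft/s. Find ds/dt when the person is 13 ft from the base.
25/12 ft/s

By similar triangles: 17/(x+s) = 5/s
Solving: s = 5x/12
ds/dt = 5/12 · dx/dt = 5/12 · 5 = 25/12 ft/s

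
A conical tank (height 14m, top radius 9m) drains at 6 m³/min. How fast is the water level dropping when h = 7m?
8/(27π) ≈ 0.09431 m/min

r/h = 9/14, so r = (9/14)h
V = (1/3)πr²h = (1/3)π((9/14)h)²h = (27/196)πh³
dV/dh = (81/196)πh²
dh/dt = (dV/dt)/(dV/dh) = -6/((81/196)π·7²) = -8/(27π) m/min
The level is dropping at 8/(27π) ≈ 0.09431 m/min.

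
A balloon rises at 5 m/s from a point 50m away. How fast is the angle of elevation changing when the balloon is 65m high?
0.037175 rad/s

tan(θ) = y/50
sec²(θ) · dθ/dt = (1/50) · dy/dt
dθ/dt = cos²(θ)/50 · 5 = 50/(50² + 65²) · 5
dθ/dt = 0.037175 rad/s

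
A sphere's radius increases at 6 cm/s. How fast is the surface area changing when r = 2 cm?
96π cm²/s

S = 4πr²
dS/dt = dS/dr · dr/dt = 8πr · 6
At r = 2: dS/dt = 96π cm²/s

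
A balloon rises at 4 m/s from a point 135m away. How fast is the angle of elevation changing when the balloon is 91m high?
0.020373 rad/s

tan(θ) = y/135
sec²(θ) · dθ/dt = (1/135) · dy/dt
dθ/dt = cos²(θ)/135 · 4 = 135/(135² + 91²) · 4
dθ/dt = 0.020373 rad/s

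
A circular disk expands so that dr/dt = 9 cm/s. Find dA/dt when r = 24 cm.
432π cm²/s

A = πr²
dA/dt = 2πr · dr/dt = 2π(24)(9) = 432π cm²/s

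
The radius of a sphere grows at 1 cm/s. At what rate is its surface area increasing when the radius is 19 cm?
152π cm²/s

S = 4πr²
dS/dt = dS/dr · dr/dt = 8πr · 1
At r = 19: dS/dt = 152π cm²/s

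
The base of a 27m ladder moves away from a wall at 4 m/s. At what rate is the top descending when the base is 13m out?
13√35/35 ≈ 2.197 m/s

x² + y² = 27²
2x·dx/dt + 2y·dy/dt = 0
dy/dt = -x/y · dx/dt = -13/(4√35) · 4 = -13√35/35 m/s
The top is descending at 13√35/35 ≈ 2.197 m/s.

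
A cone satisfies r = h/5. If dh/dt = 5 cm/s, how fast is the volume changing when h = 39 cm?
1521π/5 cm³/s

V = (1/3)π(h/5)²h = πh³/75
dV/dt = πh²/25 · 5
At h = 39: dV/dt = 1521π/5 cm³/s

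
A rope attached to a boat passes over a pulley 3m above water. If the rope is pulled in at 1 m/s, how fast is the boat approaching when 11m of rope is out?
11√7/28 ≈ 1.039 m/s

rope² = x² + 3²
x = √(11² - 3²) = 4√7
dx/dt = (rope/x) · d(rope)/dt = (11/(4√7)) · (-1) = -11√7/28 m/s
The boat approaches at 11√7/28 ≈ 1.039 m/s.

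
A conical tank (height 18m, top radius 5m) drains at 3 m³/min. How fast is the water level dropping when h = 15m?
108/(625π) ≈ 0.055 m/min

r/h = 5/18, so r = (5/18)h
V = (1/3)πr²h = (1/3)π((5/18)h)²h = (25/972)πh³
dV/dh = (25/324)πh²
dh/dt = (dV/dt)/(dV/dh) = -3/((25/324)π·15²) = -108/(625π) m/min
The level is dropping at 108/(625π) ≈ 0.055 m/min.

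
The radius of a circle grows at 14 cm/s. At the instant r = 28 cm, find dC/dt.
28π cm/s

C = 2πr
dC/dt = 2π · dr/dt = 2π · 14 = 28π cm/s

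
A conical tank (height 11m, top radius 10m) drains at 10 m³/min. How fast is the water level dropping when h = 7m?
121/(490π) ≈ 0.0786 m/min

r/h = 10/11, so r = (10/11)h
V = (1/3)πr²h = (1/3)π((10/11)h)²h = (100/363)πh³
dV/dh = (100/121)πh²
dh/dt = (dV/dt)/(dV/dh) = -10/((100/121)π·7²) = -121/(490π) m/min
The level is dropping at 121/(490π) ≈ 0.0786 m/min.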